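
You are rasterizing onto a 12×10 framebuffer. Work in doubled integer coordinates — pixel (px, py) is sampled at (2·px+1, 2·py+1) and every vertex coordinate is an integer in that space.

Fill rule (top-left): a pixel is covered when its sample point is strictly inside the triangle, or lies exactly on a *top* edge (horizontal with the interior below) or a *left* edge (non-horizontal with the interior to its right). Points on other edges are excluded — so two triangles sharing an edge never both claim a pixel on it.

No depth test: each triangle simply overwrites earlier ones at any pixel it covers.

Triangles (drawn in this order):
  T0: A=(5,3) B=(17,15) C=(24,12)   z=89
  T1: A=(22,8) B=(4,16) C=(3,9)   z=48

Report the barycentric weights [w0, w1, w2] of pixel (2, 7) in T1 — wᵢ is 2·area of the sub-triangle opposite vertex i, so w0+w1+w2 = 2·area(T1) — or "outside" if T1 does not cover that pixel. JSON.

T0:
  2·area = 120  (B↔C swapped to make it positive)
  edge (5, 3)→(24, 12): d=(19,9) right/bottom  bias=-1
  edge (24, 12)→(17, 15): d=(-7,3) right/bottom  bias=-1
  edge (17, 15)→(5, 3): d=(-12,-12) top-left  bias=+0
    (1,0)@(3, 1): e=[-20,140,0] → ·  [on edge]
    (2,1)@(5, 3): e=[0,120,0] → ·  [on edge]
    (3,2)@(7, 5): e=[20,100,0] → #  [on edge]
    (4,2)@(9, 5): e=[2,94,24] → #
    (5,2)@(11, 5): e=[-16,88,48] → ·
    (3,3)@(7, 7): e=[58,86,-24] → ·
    (4,3)@(9, 7): e=[40,80,0] → #  [on edge]
    (5,3)@(11, 7): e=[22,74,24] → #
    (6,3)@(13, 7): e=[4,68,48] → #
    (7,3)@(15, 7): e=[-14,62,72] → ·
    (4,4)@(9, 9): e=[78,66,-24] → ·
    (5,4)@(11, 9): e=[60,60,0] → #  [on edge]
    (6,5)@(13, 11): e=[80,40,0] → #  [on edge]
    (7,6)@(15, 13): e=[100,20,0] → #  [on edge]
    (8,7)@(17, 15): e=[120,0,0] → ·  [on edge]
    (9,8)@(19, 17): e=[140,-20,0] → ·  [on edge]
    (10,9)@(21, 19): e=[160,-40,0] → ·  [on edge]
  covered (18 px):
    · · · · · · · · · · · ·
    · · · · · · · · · · · ·
    · · · # # · · · · · · ·
    · · · · # # # · · · · ·
    · · · · · # # # # · · ·
    · · · · · · # # # # # ·
    · · · · · · · # # # # ·
    · · · · · · · · · · · ·
    · · · · · · · · · · · ·
    · · · · · · · · · · · ·
T1:
  2·area = 134
  edge (22, 8)→(4, 16): d=(-18,8) right/bottom  bias=-1
  edge (4, 16)→(3, 9): d=(-1,-7) top-left  bias=+0
  edge (3, 9)→(22, 8): d=(19,-1) top-left  bias=+0
    (1,4)@(3, 9): e=[134,0,0] → #  [on edge]
    (2,4)@(5, 9): e=[118,14,2] → #
    (3,4)@(7, 9): e=[102,28,4] → #
    (4,4)@(9, 9): e=[86,42,6] → #
    (5,4)@(11, 9): e=[70,56,8] → #
    (6,4)@(13, 9): e=[54,70,10] → #
    (7,4)@(15, 9): e=[38,84,12] → #
    (8,4)@(17, 9): e=[22,98,14] → #
    (9,4)@(19, 9): e=[6,112,16] → #
    (10,4)@(21, 9): e=[-10,126,18] → ·
    (1,5)@(3, 11): e=[98,-2,38] → ·
    (2,5)@(5, 11): e=[82,12,40] → #
  covered (19 px):
    · · · · · · · · · · · ·
    · · · · · · · · · · · ·
    · · · · · · · · · · · ·
    · · · · · · · · · · · ·
    · # # # # # # # # # · ·
    · · # # # # # # · · · ·
    · · # # # · · · · · · ·
    · · # · · · · · · · · ·
    · · · · · · · · · · · ·
    · · · · · · · · · · · ·

Final: [8,116,10]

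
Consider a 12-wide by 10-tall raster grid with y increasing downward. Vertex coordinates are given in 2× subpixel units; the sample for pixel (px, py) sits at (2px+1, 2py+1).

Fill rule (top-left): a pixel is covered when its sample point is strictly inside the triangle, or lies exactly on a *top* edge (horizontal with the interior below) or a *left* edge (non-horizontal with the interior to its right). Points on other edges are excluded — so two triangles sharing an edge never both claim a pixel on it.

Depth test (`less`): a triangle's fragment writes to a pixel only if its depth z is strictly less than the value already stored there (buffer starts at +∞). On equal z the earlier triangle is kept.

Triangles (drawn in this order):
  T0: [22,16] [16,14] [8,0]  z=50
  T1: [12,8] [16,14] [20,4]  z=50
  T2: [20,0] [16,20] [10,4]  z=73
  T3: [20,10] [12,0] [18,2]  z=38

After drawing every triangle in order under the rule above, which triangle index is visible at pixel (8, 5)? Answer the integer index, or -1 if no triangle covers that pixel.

T0:
  2·area = 68
  edge (22, 16)→(16, 14): d=(-6,-2) top-left  bias=+0
  edge (16, 14)→(8, 0): d=(-8,-14) top-left  bias=+0
  edge (8, 0)→(22, 16): d=(14,16) right/bottom  bias=-1
    (5,2)@(11, 5): e=[44,2,22] → █
    (6,2)@(13, 5): e=[48,30,-10] → ·
    (5,3)@(11, 7): e=[32,-14,50] → ·
    (6,3)@(13, 7): e=[36,14,18] → █
    (7,3)@(15, 7): e=[40,42,-14] → ·
    (0,4)@(1, 9): e=[0,-170,238] → ·  [on edge]
    (6,4)@(13, 9): e=[24,-2,46] → ·
    (7,4)@(15, 9): e=[28,26,14] → █
    (8,4)@(17, 9): e=[32,54,-18] → ·
    (3,5)@(7, 11): e=[0,-102,170] → ·  [on edge]
    (7,5)@(15, 11): e=[16,10,42] → █
    (8,5)@(17, 11): e=[20,38,10] → █
    (6,6)@(13, 13): e=[0,-34,102] → ·  [on edge]
    (9,7)@(19, 15): e=[0,34,34] → █  [on edge]
  covered (9 px):
    · · · · · · · · · · · ·
    · · · · · · · · · · · ·
    · · · · · █ · · · · · ·
    · · · · · · █ · · · · ·
    · · · · · · · █ · · · ·
    · · · · · · · █ █ · · ·
    · · · · · · · · █ █ · ·
    · · · · · · · · · █ █ ·
    · · · · · · · · · · · ·
    · · · · · · · · · · · ·
T1:
  2·area = 64  (B↔C swapped to make it positive)
  edge (12, 8)→(20, 4): d=(8,-4) top-left  bias=+0
  edge (20, 4)→(16, 14): d=(-4,10) right/bottom  bias=-1
  edge (16, 14)→(12, 8): d=(-4,-6) top-left  bias=+0
    (9,2)@(19, 5): e=[4,6,54] → █
    (10,2)@(21, 5): e=[12,-14,66] → ·
    (7,3)@(15, 7): e=[4,38,22] → █
    (8,3)@(17, 7): e=[12,18,34] → █
    (9,3)@(19, 7): e=[20,-2,46] → ·
    (6,4)@(13, 9): e=[12,50,2] → █
    (9,4)@(19, 9): e=[36,-10,38] → ·
    (6,5)@(13, 11): e=[28,42,-6] → ·
    (7,5)@(15, 11): e=[36,22,6] → █
    (9,5)@(19, 11): e=[52,-18,30] → ·
    (7,6)@(15, 13): e=[52,14,-2] → ·
    (8,6)@(17, 13): e=[60,-6,10] → ·
  covered (8 px):
    · · · · · · · · · · · ·
    · · · · · · · · · · · ·
    · · · · · · · · · █ · ·
    · · · · · · · █ █ · · ·
    · · · · · · █ █ █ · · ·
    · · · · · · · █ █ · · ·
    · · · · · · · · · · · ·
    · · · · · · · · · · · ·
    · · · · · · · · · · · ·
    · · · · · · · · · · · ·
T2:
  2·area = 184
  edge (20, 0)→(16, 20): d=(-4,20) right/bottom  bias=-1
  edge (16, 20)→(10, 4): d=(-6,-16) top-left  bias=+0
  edge (10, 4)→(20, 0): d=(10,-4) top-left  bias=+0
    (9,0)@(19, 1): e=[16,162,6] → █
    (10,0)@(21, 1): e=[-24,194,14] → ·
    (6,1)@(13, 3): e=[128,54,2] → █
    (7,1)@(15, 3): e=[88,86,10] → █
    (8,1)@(17, 3): e=[48,118,18] → █
    (10,1)@(21, 3): e=[-32,182,34] → ·
    (5,2)@(11, 5): e=[160,10,14] → █
    (9,2)@(19, 5): e=[0,138,46] → ·  [on edge]
    (5,3)@(11, 7): e=[152,-2,34] → ·
    (6,3)@(13, 7): e=[112,30,42] → █
    (9,3)@(19, 7): e=[-8,126,66] → ·
    (6,4)@(13, 9): e=[104,18,62] → █
    (8,7)@(17, 15): e=[0,46,138] → ·  [on edge]
  covered (22 px):
    · · · · · · · · · █ · ·
    · · · · · · █ █ █ █ · ·
    · · · · · █ █ █ █ · · ·
    · · · · · · █ █ █ · · ·
    · · · · · · █ █ █ · · ·
    · · · · · · █ █ █ · · ·
    · · · · · · · █ █ · · ·
    · · · · · · · █ · · · ·
    · · · · · · · █ · · · ·
    · · · · · · · · · · · ·
T3:
  2·area = 44
  edge (20, 10)→(12, 0): d=(-8,-10) top-left  bias=+0
  edge (12, 0)→(18, 2): d=(6,2) right/bottom  bias=-1
  edge (18, 2)→(20, 10): d=(2,8) right/bottom  bias=-1
    (6,0)@(13, 1): e=[2,4,38] → █
    (7,0)@(15, 1): e=[22,0,22] → ·  [on edge]
    (6,1)@(13, 3): e=[-14,16,42] → ·
    (7,1)@(15, 3): e=[6,12,26] → █
    (8,1)@(17, 3): e=[26,8,10] → █
    (9,1)@(19, 3): e=[46,4,-6] → ·
    (10,1)@(21, 3): e=[66,0,-22] → ·  [on edge]
    (7,2)@(15, 5): e=[-10,24,30] → ·
    (8,2)@(17, 5): e=[10,20,14] → █
    (9,2)@(19, 5): e=[30,16,-2] → ·
    (8,3)@(17, 7): e=[-6,32,18] → ·
    (9,3)@(19, 7): e=[14,28,2] → █
  covered (5 px):
    · · · · · · █ · · · · ·
    · · · · · · · █ █ · · ·
    · · · · · · · · █ · · ·
    · · · · · · · · · █ · ·
    · · · · · · · · · · · ·
    · · · · · · · · · · · ·
    · · · · · · · · · · · ·
    · · · · · · · · · · · ·
    · · · · · · · · · · · ·
    · · · · · · · · · · · ·

Z-buffer (winner per pixel, '.' = empty):
  . . . . . . 3 . . 2 . .
  . . . . . . 2 3 3 2 . .
  . . . . . 0 2 2 3 1 . .
  . . . . . . 0 1 1 3 . .
  . . . . . . 1 0 1 . . .
  . . . . . . 2 0 0 . . .
  . . . . . . . 2 0 0 . .
  . . . . . . . 2 . 0 0 .
  . . . . . . . 2 . . . .
  . . . . . . . . . . . .

Result: 0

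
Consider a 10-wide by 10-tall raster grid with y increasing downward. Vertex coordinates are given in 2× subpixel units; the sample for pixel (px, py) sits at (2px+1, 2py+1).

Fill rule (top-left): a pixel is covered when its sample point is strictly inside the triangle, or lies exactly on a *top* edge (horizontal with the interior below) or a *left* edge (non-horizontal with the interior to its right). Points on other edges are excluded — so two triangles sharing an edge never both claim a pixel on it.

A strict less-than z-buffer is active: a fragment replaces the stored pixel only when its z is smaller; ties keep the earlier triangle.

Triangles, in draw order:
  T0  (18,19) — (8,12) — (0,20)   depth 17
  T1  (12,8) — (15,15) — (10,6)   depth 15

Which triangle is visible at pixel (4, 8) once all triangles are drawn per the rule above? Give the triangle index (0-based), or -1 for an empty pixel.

T0:
  2·area = 136  (B↔C swapped to make it positive)
  edge (18, 19)→(0, 20): d=(-18,1) right/bottom  bias=-1
  edge (0, 20)→(8, 12): d=(8,-8) top-left  bias=+0
  edge (8, 12)→(18, 19): d=(10,7) right/bottom  bias=-1
    (9,0)@(19, 1): e=[323,0,-187] → .  [on edge]
    (8,1)@(17, 3): e=[289,0,-153] → .  [on edge]
    (7,2)@(15, 5): e=[255,0,-119] → .  [on edge]
    (6,3)@(13, 7): e=[221,0,-85] → .  [on edge]
    (5,4)@(11, 9): e=[187,0,-51] → .  [on edge]
    (4,5)@(9, 11): e=[153,0,-17] → .  [on edge]
    (3,6)@(7, 13): e=[119,0,17] → X  [on edge]
    (4,6)@(9, 13): e=[117,16,3] → X
    (5,6)@(11, 13): e=[115,32,-11] → .
    (2,7)@(5, 15): e=[85,0,51] → X  [on edge]
    (5,7)@(11, 15): e=[79,48,9] → X
    (6,7)@(13, 15): e=[77,64,-5] → .
    (1,8)@(3, 17): e=[51,0,85] → X  [on edge]
    (0,9)@(1, 19): e=[17,0,119] → X  [on edge]
  covered (22 px):
    . . . . . . . . . .
    . . . . . . . . . .
    . . . . . . . . . .
    . . . . . . . . . .
    . . . . . . . . . .
    . . . . . . . . . .
    . . . X X . . . . .
    . . X X X X . . . .
    . X X X X X X X . .
    X X X X X X X X X .
T1:
  2·area = 8
  edge (12, 8)→(15, 15): d=(3,7) right/bottom  bias=-1
  edge (15, 15)→(10, 6): d=(-5,-9) top-left  bias=+0
  edge (10, 6)→(12, 8): d=(2,2) right/bottom  bias=-1
    (2,0)@(5, 1): e=[28,-20,0] → .  [on edge]
    (4,0)@(9, 1): e=[0,16,-8] → .  [on edge]
    (3,1)@(7, 3): e=[20,-12,0] → .  [on edge]
    (4,2)@(9, 5): e=[12,-4,0] → .  [on edge]
    (5,3)@(11, 7): e=[4,4,0] → .  [on edge]
    (6,4)@(13, 9): e=[-4,12,0] → .  [on edge]
    (6,5)@(13, 11): e=[2,2,4] → X
    (7,5)@(15, 11): e=[-12,20,0] → .  [on edge]
    (6,6)@(13, 13): e=[8,-8,8] → .
    (8,6)@(17, 13): e=[-20,28,0] → .  [on edge]
    (7,7)@(15, 15): e=[0,0,8] → .  [on edge]
    (9,7)@(19, 15): e=[-28,36,0] → .  [on edge]
  covered (1 px):
    . . . . . . . . . .
    . . . . . . . . . .
    . . . . . . . . . .
    . . . . . . . . . .
    . . . . . . . . . .
    . . . . . . X . . .
    . . . . . . . . . .
    . . . . . . . . . .
    . . . . . . . . . .
    . . . . . . . . . .

Z-buffer (winner per pixel, '.' = empty):
  . . . . . . . . . .
  . . . . . . . . . .
  . . . . . . . . . .
  . . . . . . . . . .
  . . . . . . . . . .
  . . . . . . 1 . . .
  . . . 0 0 . . . . .
  . . 0 0 0 0 . . . .
  . 0 0 0 0 0 0 0 . .
  0 0 0 0 0 0 0 0 0 .

Final: 0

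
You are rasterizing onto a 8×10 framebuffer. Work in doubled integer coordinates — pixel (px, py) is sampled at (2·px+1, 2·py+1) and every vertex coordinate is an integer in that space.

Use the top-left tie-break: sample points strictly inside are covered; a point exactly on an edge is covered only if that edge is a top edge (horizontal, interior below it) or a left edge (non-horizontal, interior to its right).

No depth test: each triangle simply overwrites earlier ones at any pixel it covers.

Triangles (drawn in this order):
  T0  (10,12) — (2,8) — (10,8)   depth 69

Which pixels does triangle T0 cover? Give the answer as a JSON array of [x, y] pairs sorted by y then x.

T0:
  2·area = 32
  edge (10, 12)→(2, 8): d=(-8,-4) top-left  bias=+0
  edge (2, 8)→(10, 8): d=(8,0) top-left  bias=+0
  edge (10, 8)→(10, 12): d=(0,4) right/bottom  bias=-1
    (2,4)@(5, 9): e=[4,8,20] → █
    (3,4)@(7, 9): e=[12,8,12] → █
    (4,4)@(9, 9): e=[20,8,4] → █
    (5,4)@(11, 9): e=[28,8,-4] → ·
    (2,5)@(5, 11): e=[-12,24,20] → ·
    (3,5)@(7, 11): e=[-4,24,12] → ·
    (4,5)@(9, 11): e=[4,24,4] → █
    (5,5)@(11, 11): e=[12,24,-4] → ·
    (4,6)@(9, 13): e=[-12,40,4] → ·
  covered (4 px):
    · · · · · · · ·
    · · · · · · · ·
    · · · · · · · ·
    · · · · · · · ·
    · · █ █ █ · · ·
    · · · · █ · · ·
    · · · · · · · ·
    · · · · · · · ·
    · · · · · · · ·
    · · · · · · · ·

Answer: [[2,4],[3,4],[4,4],[4,5]]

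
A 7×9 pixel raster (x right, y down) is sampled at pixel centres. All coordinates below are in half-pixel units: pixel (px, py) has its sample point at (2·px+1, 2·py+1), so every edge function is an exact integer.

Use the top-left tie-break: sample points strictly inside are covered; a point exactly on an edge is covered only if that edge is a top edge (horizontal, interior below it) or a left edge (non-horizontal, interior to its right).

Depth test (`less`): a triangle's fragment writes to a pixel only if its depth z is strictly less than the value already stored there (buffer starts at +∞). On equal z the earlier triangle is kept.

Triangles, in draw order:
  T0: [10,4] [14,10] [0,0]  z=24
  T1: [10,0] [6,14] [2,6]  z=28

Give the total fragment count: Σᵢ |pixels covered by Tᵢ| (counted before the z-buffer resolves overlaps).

T0:
  2·area = 44
  edge (10, 4)→(14, 10): d=(4,6) right/bottom  bias=-1
  edge (14, 10)→(0, 0): d=(-14,-10) top-left  bias=+0
  edge (0, 0)→(10, 4): d=(10,4) right/bottom  bias=-1
    (2,1)@(5, 3): e=[26,8,10] → X
    (3,1)@(7, 3): e=[14,28,2] → X
    (4,1)@(9, 3): e=[2,48,-6] → .
    (2,2)@(5, 5): e=[34,-20,30] → .
    (3,2)@(7, 5): e=[22,0,22] → X  [on edge]
    (4,2)@(9, 5): e=[10,20,14] → X
    (5,2)@(11, 5): e=[-2,40,6] → .
    (3,3)@(7, 7): e=[30,-28,42] → .
    (4,3)@(9, 7): e=[18,-8,34] → .
    (5,3)@(11, 7): e=[6,12,26] → X
    (6,3)@(13, 7): e=[-6,32,18] → .
    (5,4)@(11, 9): e=[14,-16,46] → .
  covered (6 px):
    . . . . . . .
    . . X X . . .
    . . . X X . .
    . . . . . X .
    . . . . . . X
    . . . . . . .
    . . . . . . .
    . . . . . . .
    . . . . . . .
T1:
  2·area = 88
  edge (10, 0)→(6, 14): d=(-4,14) right/bottom  bias=-1
  edge (6, 14)→(2, 6): d=(-4,-8) top-left  bias=+0
  edge (2, 6)→(10, 0): d=(8,-6) top-left  bias=+0
    (4,0)@(9, 1): e=[10,76,2] → X
    (5,0)@(11, 1): e=[-18,92,14] → .
    (3,1)@(7, 3): e=[30,52,6] → X
    (5,1)@(11, 3): e=[-26,84,30] → .
    (2,2)@(5, 5): e=[50,28,10] → X
    (4,2)@(9, 5): e=[-6,60,34] → .
    (1,3)@(3, 7): e=[70,4,14] → X
    (4,3)@(9, 7): e=[-14,52,50] → .
    (1,4)@(3, 9): e=[62,-4,30] → .
    (2,4)@(5, 9): e=[34,12,42] → X
    (4,4)@(9, 9): e=[-22,44,66] → .
    (2,5)@(5, 11): e=[26,4,58] → X
  covered (11 px):
    . . . . X . .
    . . . X X . .
    . . X X . . .
    . X X X . . .
    . . X X . . .
    . . X . . . .
    . . . . . . .
    . . . . . . .
    . . . . . . .

Answer: 17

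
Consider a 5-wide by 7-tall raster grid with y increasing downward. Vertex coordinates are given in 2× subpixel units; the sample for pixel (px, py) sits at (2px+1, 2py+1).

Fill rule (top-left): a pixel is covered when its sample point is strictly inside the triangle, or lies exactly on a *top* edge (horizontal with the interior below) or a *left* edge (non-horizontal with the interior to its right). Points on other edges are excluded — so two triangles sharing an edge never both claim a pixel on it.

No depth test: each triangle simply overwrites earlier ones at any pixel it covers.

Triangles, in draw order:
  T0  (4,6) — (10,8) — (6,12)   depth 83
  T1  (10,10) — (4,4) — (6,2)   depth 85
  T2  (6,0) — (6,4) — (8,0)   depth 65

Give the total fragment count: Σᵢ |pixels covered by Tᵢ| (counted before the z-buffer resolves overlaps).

T0:
  2·area = 32
  edge (4, 6)→(10, 8): d=(6,2) right/bottom  bias=-1
  edge (10, 8)→(6, 12): d=(-4,4) right/bottom  bias=-1
  edge (6, 12)→(4, 6): d=(-2,-6) top-left  bias=+0
    (1,1)@(3, 3): e=[-16,48,0] → ·  [on edge]
    (0,2)@(1, 5): e=[0,48,-16] → ·  [on edge]
    (2,3)@(5, 7): e=[4,24,4] → #
    (3,3)@(7, 7): e=[0,16,16] → ·  [on edge]
    (2,4)@(5, 9): e=[16,16,0] → #  [on edge]
    (3,4)@(7, 9): e=[12,8,12] → #
    (4,4)@(9, 9): e=[8,0,24] → ·  [on edge]
    (2,5)@(5, 11): e=[28,8,-4] → ·
    (3,5)@(7, 11): e=[24,0,8] → ·  [on edge]
    (2,6)@(5, 13): e=[40,0,-8] → ·  [on edge]
  covered (3 px):
    · · · · ·
    · · · · ·
    · · · · ·
    · · # · ·
    · · # # ·
    · · · · ·
    · · · · ·
T1:
  2·area = 24
  edge (10, 10)→(4, 4): d=(-6,-6) top-left  bias=+0
  edge (4, 4)→(6, 2): d=(2,-2) top-left  bias=+0
  edge (6, 2)→(10, 10): d=(4,8) right/bottom  bias=-1
    (0,0)@(1, 1): e=[0,-12,36] → ·  [on edge]
    (3,0)@(7, 1): e=[36,0,-12] → ·  [on edge]
    (1,1)@(3, 3): e=[0,-4,28] → ·  [on edge]
    (2,1)@(5, 3): e=[12,0,12] → #  [on edge]
    (3,1)@(7, 3): e=[24,4,-4] → ·
    (1,2)@(3, 5): e=[-12,0,36] → ·  [on edge]
    (2,2)@(5, 5): e=[0,4,20] → #  [on edge]
    (3,2)@(7, 5): e=[12,8,4] → #
    (4,2)@(9, 5): e=[24,12,-12] → ·
    (0,3)@(1, 7): e=[-36,0,60] → ·  [on edge]
    (2,3)@(5, 7): e=[-12,8,28] → ·
    (3,3)@(7, 7): e=[0,12,12] → #  [on edge]
    (4,4)@(9, 9): e=[0,20,4] → #  [on edge]
  covered (5 px):
    · · · · ·
    · · # · ·
    · · # # ·
    · · · # ·
    · · · · #
    · · · · ·
    · · · · ·
T2:
  2·area = 8  (B↔C swapped to make it positive)
  edge (6, 0)→(8, 0): d=(2,0) top-left  bias=+0
  edge (8, 0)→(6, 4): d=(-2,4) right/bottom  bias=-1
  edge (6, 4)→(6, 0): d=(0,-4) top-left  bias=+0
    (3,0)@(7, 1): e=[2,2,4] → #
    (4,0)@(9, 1): e=[2,-6,12] → ·
    (3,1)@(7, 3): e=[6,-2,4] → ·
  covered (1 px):
    · · · # ·
    · · · · ·
    · · · · ·
    · · · · ·
    · · · · ·
    · · · · ·
    · · · · ·

Result: 9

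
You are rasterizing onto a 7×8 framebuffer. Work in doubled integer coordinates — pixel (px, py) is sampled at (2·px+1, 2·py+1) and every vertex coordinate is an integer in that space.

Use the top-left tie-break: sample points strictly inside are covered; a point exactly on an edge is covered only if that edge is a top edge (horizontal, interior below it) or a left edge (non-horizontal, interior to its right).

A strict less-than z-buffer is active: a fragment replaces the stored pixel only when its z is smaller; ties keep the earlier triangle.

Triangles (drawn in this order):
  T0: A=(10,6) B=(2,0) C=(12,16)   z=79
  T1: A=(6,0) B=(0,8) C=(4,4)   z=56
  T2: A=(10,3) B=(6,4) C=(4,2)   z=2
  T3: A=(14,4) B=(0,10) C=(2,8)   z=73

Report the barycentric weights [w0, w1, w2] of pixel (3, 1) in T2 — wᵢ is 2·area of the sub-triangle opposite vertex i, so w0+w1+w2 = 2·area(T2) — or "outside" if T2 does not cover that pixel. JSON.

T0:
  2·area = 68  (B↔C swapped to make it positive)
  edge (10, 6)→(12, 16): d=(2,10) right/bottom  bias=-1
  edge (12, 16)→(2, 0): d=(-10,-16) top-left  bias=+0
  edge (2, 0)→(10, 6): d=(8,6) right/bottom  bias=-1
    (1,0)@(3, 1): e=[60,6,2] → X
    (2,0)@(5, 1): e=[40,38,-10] → .
    (4,0)@(9, 1): e=[0,102,-34] → .  [on edge]
    (1,1)@(3, 3): e=[64,-14,18] → .
    (2,1)@(5, 3): e=[44,18,6] → X
    (3,1)@(7, 3): e=[24,50,-6] → .
    (2,2)@(5, 5): e=[48,-2,22] → .
    (3,2)@(7, 5): e=[28,30,10] → X
    (4,2)@(9, 5): e=[8,62,-2] → .
    (3,3)@(7, 7): e=[32,10,26] → X
    (4,3)@(9, 7): e=[12,42,14] → X
    (5,3)@(11, 7): e=[-8,74,2] → .
    (5,5)@(11, 11): e=[0,34,34] → .  [on edge]
  covered (8 px):
    . X . . . . .
    . . X . . . .
    . . . X . . .
    . . . X X . .
    . . . . X . .
    . . . . X . .
    . . . . . X .
    . . . . . . .
T1:
  2·area = 8  (B↔C swapped to make it positive)
  edge (6, 0)→(4, 4): d=(-2,4) right/bottom  bias=-1
  edge (4, 4)→(0, 8): d=(-4,4) right/bottom  bias=-1
  edge (0, 8)→(6, 0): d=(6,-8) top-left  bias=+0
    (3,0)@(7, 1): e=[-6,0,14] → .  [on edge]
    (2,1)@(5, 3): e=[-2,0,10] → .  [on edge]
    (1,2)@(3, 5): e=[2,0,6] → .  [on edge]
    (0,3)@(1, 7): e=[6,0,2] → .  [on edge]
  covered (0 px):
    . . . . . . .
    . . . . . . .
    . . . . . . .
    . . . . . . .
    . . . . . . .
    . . . . . . .
    . . . . . . .
    . . . . . . .
T2:
  2·area = 10
  edge (10, 3)→(6, 4): d=(-4,1) right/bottom  bias=-1
  edge (6, 4)→(4, 2): d=(-2,-2) top-left  bias=+0
  edge (4, 2)→(10, 3): d=(6,1) right/bottom  bias=-1
    (1,0)@(3, 1): e=[15,0,-5] → .  [on edge]
    (2,1)@(5, 3): e=[5,0,5] → X  [on edge]
    (3,1)@(7, 3): e=[3,4,3] → X
    (4,1)@(9, 3): e=[1,8,1] → X
    (5,1)@(11, 3): e=[-1,12,-1] → .
    (2,2)@(5, 5): e=[-3,-4,17] → .
    (3,2)@(7, 5): e=[-5,0,15] → .  [on edge]
    (4,2)@(9, 5): e=[-7,4,13] → .
    (4,3)@(9, 7): e=[-15,0,25] → .  [on edge]
    (5,4)@(11, 9): e=[-25,0,35] → .  [on edge]
    (6,5)@(13, 11): e=[-35,0,45] → .  [on edge]
  covered (3 px):
    . . . . . . .
    . . X X X . .
    . . . . . . .
    . . . . . . .
    . . . . . . .
    . . . . . . .
    . . . . . . .
    . . . . . . .
T3:
  2·area = 16
  edge (14, 4)→(0, 10): d=(-14,6) right/bottom  bias=-1
  edge (0, 10)→(2, 8): d=(2,-2) top-left  bias=+0
  edge (2, 8)→(14, 4): d=(12,-4) top-left  bias=+0
    (4,0)@(9, 1): e=[72,0,-56] → .  [on edge]
    (3,1)@(7, 3): e=[56,0,-40] → .  [on edge]
    (2,2)@(5, 5): e=[40,0,-24] → .  [on edge]
    (5,2)@(11, 5): e=[4,12,0] → X  [on edge]
    (6,2)@(13, 5): e=[-8,16,8] → .
    (1,3)@(3, 7): e=[24,0,-8] → .  [on edge]
    (2,3)@(5, 7): e=[12,4,0] → X  [on edge]
    (3,3)@(7, 7): e=[0,8,8] → .  [on edge]
    (5,3)@(11, 7): e=[-24,16,24] → .
    (0,4)@(1, 9): e=[8,0,8] → X  [on edge]
    (1,4)@(3, 9): e=[-4,4,16] → .
    (2,4)@(5, 9): e=[-16,8,24] → .
  covered (3 px):
    . . . . . . .
    . . . . . . .
    . . . . . X .
    . . X . . . .
    X . . . . . .
    . . . . . . .
    . . . . . . .
    . . . . . . .

Answer: [4,3,3]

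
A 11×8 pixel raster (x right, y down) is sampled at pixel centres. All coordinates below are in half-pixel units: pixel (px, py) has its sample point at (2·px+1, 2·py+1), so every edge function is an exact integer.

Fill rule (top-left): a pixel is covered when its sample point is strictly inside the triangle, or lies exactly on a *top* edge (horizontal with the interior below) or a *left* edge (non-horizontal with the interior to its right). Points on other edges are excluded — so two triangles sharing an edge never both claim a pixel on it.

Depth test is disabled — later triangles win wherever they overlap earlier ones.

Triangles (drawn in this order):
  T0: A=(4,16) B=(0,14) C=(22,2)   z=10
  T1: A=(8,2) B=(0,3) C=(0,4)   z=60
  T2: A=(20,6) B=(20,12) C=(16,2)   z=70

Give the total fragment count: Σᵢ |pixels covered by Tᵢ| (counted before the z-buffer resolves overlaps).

T0:
  2·area = 92
  edge (4, 16)→(0, 14): d=(-4,-2) top-left  bias=+0
  edge (0, 14)→(22, 2): d=(22,-12) top-left  bias=+0
  edge (22, 2)→(4, 16): d=(-18,14) right/bottom  bias=-1
    (8,2)@(17, 5): e=[70,6,16] → X
    (9,2)@(19, 5): e=[74,30,-12] → .
    (6,3)@(13, 7): e=[54,2,36] → X
    (7,3)@(15, 7): e=[58,26,8] → X
    (8,3)@(17, 7): e=[62,50,-20] → .
    (5,4)@(11, 9): e=[42,22,28] → X
    (6,4)@(13, 9): e=[46,46,0] → .  [on edge]
    (7,4)@(15, 9): e=[50,70,-28] → .
    (3,5)@(7, 11): e=[26,18,48] → X
    (4,5)@(9, 11): e=[30,42,20] → X
    (5,5)@(11, 11): e=[34,66,-8] → .
    (1,6)@(3, 13): e=[10,14,68] → X
  covered (11 px):
    . . . . . . . . . . .
    . . . . . . . . . . .
    . . . . . . . . X . .
    . . . . . . X X . . .
    . . . . . X . . . . .
    . . . X X . . . . . .
    . X X X . . . . . . .
    . X X . . . . . . . .
T1:
  2·area = 8  (B↔C swapped to make it positive)
  edge (8, 2)→(0, 4): d=(-8,2) right/bottom  bias=-1
  edge (0, 4)→(0, 3): d=(0,-1) top-left  bias=+0
  edge (0, 3)→(8, 2): d=(8,-1) top-left  bias=+0
    (0,1)@(1, 3): e=[6,1,1] → X
    (1,1)@(3, 3): e=[2,3,3] → X
    (2,1)@(5, 3): e=[-2,5,5] → .
    (0,2)@(1, 5): e=[-10,1,17] → .
    (1,2)@(3, 5): e=[-14,3,19] → .
  covered (2 px):
    . . . . . . . . . . .
    X X . . . . . . . . .
    . . . . . . . . . . .
    . . . . . . . . . . .
    . . . . . . . . . . .
    . . . . . . . . . . .
    . . . . . . . . . . .
    . . . . . . . . . . .
T2:
  2·area = 24
  edge (20, 6)→(20, 12): d=(0,6) right/bottom  bias=-1
  edge (20, 12)→(16, 2): d=(-4,-10) top-left  bias=+0
  edge (16, 2)→(20, 6): d=(4,4) right/bottom  bias=-1
    (7,0)@(15, 1): e=[30,-6,0] → .  [on edge]
    (8,1)@(17, 3): e=[18,6,0] → .  [on edge]
    (9,2)@(19, 5): e=[6,18,0] → .  [on edge]
    (9,3)@(19, 7): e=[6,10,8] → X
    (10,3)@(21, 7): e=[-6,30,0] → .  [on edge]
    (9,4)@(19, 9): e=[6,2,16] → X
    (10,4)@(21, 9): e=[-6,22,8] → .
    (9,5)@(19, 11): e=[6,-6,24] → .
  covered (2 px):
    . . . . . . . . . . .
    . . . . . . . . . . .
    . . . . . . . . . . .
    . . . . . . . . . X .
    . . . . . . . . . X .
    . . . . . . . . . . .
    . . . . . . . . . . .
    . . . . . . . . . . .

Answer: 15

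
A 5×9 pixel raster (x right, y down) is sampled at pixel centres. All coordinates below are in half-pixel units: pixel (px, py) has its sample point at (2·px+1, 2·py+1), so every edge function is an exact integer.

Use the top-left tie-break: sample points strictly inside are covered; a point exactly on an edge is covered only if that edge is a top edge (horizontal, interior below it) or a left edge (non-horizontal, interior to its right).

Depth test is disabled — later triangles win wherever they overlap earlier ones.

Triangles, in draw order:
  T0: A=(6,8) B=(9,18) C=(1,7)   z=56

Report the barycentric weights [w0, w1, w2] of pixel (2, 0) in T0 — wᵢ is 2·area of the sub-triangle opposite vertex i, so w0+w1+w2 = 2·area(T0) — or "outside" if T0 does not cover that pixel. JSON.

T0:
  2·area = 47
  edge (6, 8)→(9, 18): d=(3,10) right/bottom  bias=-1
  edge (9, 18)→(1, 7): d=(-8,-11) top-left  bias=+0
  edge (1, 7)→(6, 8): d=(5,1) right/bottom  bias=-1
    (0,3)@(1, 7): e=[47,0,0] → ·  [on edge]
    (1,4)@(3, 9): e=[33,6,8] → #
    (2,4)@(5, 9): e=[13,28,6] → #
    (3,4)@(7, 9): e=[-7,50,4] → ·
    (1,5)@(3, 11): e=[39,-10,18] → ·
    (2,5)@(5, 11): e=[19,12,16] → #
    (3,5)@(7, 11): e=[-1,34,14] → ·
    (2,6)@(5, 13): e=[25,-4,26] → ·
    (3,6)@(7, 13): e=[5,18,24] → #
    (4,6)@(9, 13): e=[-15,40,22] → ·
    (3,7)@(7, 15): e=[11,2,34] → #
    (4,7)@(9, 15): e=[-9,24,32] → ·
  covered (5 px):
    · · · · ·
    · · · · ·
    · · · · ·
    · · · · ·
    · # # · ·
    · · # · ·
    · · · # ·
    · · · # ·
    · · · · ·

Answer: "outside"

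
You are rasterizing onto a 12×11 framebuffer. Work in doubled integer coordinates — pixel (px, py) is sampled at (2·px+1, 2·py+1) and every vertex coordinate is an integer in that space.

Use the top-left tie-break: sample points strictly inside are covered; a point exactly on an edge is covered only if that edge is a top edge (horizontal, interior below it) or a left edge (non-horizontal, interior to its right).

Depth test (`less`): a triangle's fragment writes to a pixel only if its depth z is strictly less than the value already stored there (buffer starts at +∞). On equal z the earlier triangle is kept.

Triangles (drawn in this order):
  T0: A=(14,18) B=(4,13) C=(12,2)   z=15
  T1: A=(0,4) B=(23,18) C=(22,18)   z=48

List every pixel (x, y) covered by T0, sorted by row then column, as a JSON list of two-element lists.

T0:
  2·area = 150
  edge (14, 18)→(4, 13): d=(-10,-5) top-left  bias=+0
  edge (4, 13)→(12, 2): d=(8,-11) top-left  bias=+0
  edge (12, 2)→(14, 18): d=(2,16) right/bottom  bias=-1
    (5,2)@(11, 5): e=[115,13,22] → X
    (6,2)@(13, 5): e=[125,35,-10] → .
    (4,3)@(9, 7): e=[85,7,58] → X
    (6,3)@(13, 7): e=[105,51,-6] → .
    (3,4)@(7, 9): e=[55,1,94] → X
    (6,4)@(13, 9): e=[85,67,-2] → .
    (3,5)@(7, 11): e=[35,17,98] → X
    (6,5)@(13, 11): e=[65,83,2] → X
    (7,5)@(15, 11): e=[75,105,-30] → .
    (2,6)@(5, 13): e=[5,11,134] → X
    (7,6)@(15, 13): e=[55,121,-26] → .
    (2,7)@(5, 15): e=[-15,27,138] → .
  covered (19 px):
    . . . . . . . . . . . .
    . . . . . . . . . . . .
    . . . . . X . . . . . .
    . . . . X X . . . . . .
    . . . X X X . . . . . .
    . . . X X X X . . . . .
    . . X X X X X . . . . .
    . . . . X X X . . . . .
    . . . . . . X . . . . .
    . . . . . . . . . . . .
    . . . . . . . . . . . .
T1:
  2·area = 14
  edge (0, 4)→(23, 18): d=(23,14) right/bottom  bias=-1
  edge (23, 18)→(22, 18): d=(-1,0) right/bottom  bias=-1
  edge (22, 18)→(0, 4): d=(-22,-14) top-left  bias=+0
    (5,5)@(11, 11): e=[7,7,0] → X  [on edge]
    (6,5)@(13, 11): e=[-21,7,28] → .
    (5,6)@(11, 13): e=[53,5,-44] → .
    (10,8)@(21, 17): e=[5,1,8] → X
    (11,8)@(23, 17): e=[-23,1,36] → .
    (10,9)@(21, 19): e=[51,-1,-36] → .
  covered (2 px):
    . . . . . . . . . . . .
    . . . . . . . . . . . .
    . . . . . . . . . . . .
    . . . . . . . . . . . .
    . . . . . . . . . . . .
    . . . . . X . . . . . .
    . . . . . . . . . . . .
    . . . . . . . . . . . .
    . . . . . . . . . . X .
    . . . . . . . . . . . .
    . . . . . . . . . . . .

Result: [[5,2],[4,3],[5,3],[3,4],[4,4],[5,4],[3,5],[4,5],[5,5],[6,5],[2,6],[3,6],[4,6],[5,6],[6,6],[4,7],[5,7],[6,7],[6,8]]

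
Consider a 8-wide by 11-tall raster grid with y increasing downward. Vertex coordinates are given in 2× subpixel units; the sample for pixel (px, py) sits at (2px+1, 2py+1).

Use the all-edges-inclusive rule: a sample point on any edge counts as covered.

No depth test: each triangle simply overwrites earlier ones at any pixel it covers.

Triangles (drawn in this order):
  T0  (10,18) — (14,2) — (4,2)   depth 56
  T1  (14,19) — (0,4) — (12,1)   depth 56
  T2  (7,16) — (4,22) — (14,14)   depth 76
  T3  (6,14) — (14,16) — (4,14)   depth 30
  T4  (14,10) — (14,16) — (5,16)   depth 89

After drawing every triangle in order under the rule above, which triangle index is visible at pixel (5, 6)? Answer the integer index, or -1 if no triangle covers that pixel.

T0:
  2·area = 160  (B↔C swapped to make it positive)
  edge (10, 18)→(4, 2): d=(-6,-16) inclusive
  edge (4, 2)→(14, 2): d=(10,0) inclusive
  edge (14, 2)→(10, 18): d=(-4,16) inclusive
    (2,1)@(5, 3): e=[10,10,140] → #
    (3,1)@(7, 3): e=[42,10,108] → #
    (4,1)@(9, 3): e=[74,10,76] → #
    (5,1)@(11, 3): e=[106,10,44] → #
    (6,1)@(13, 3): e=[138,10,12] → #
    (7,1)@(15, 3): e=[170,10,-20] → ·
    (2,2)@(5, 5): e=[-2,30,132] → ·
    (3,2)@(7, 5): e=[30,30,100] → #
    (7,2)@(15, 5): e=[158,30,-28] → ·
    (3,3)@(7, 7): e=[18,50,92] → #
    (6,3)@(13, 7): e=[114,50,-4] → ·
    (3,4)@(7, 9): e=[6,70,84] → #
  covered (20 px):
    · · · · · · · ·
    · · # # # # # ·
    · · · # # # # ·
    · · · # # # · ·
    · · · # # # · ·
    · · · · # # · ·
    · · · · # # · ·
    · · · · # · · ·
    · · · · · · · ·
    · · · · · · · ·
    · · · · · · · ·
T1:
  2·area = 222
  edge (14, 19)→(0, 4): d=(-14,-15) inclusive
  edge (0, 4)→(12, 1): d=(12,-3) inclusive
  edge (12, 1)→(14, 19): d=(2,18) inclusive
    (2,1)@(5, 3): e=[89,3,130] → #
    (3,1)@(7, 3): e=[119,9,94] → #
    (4,1)@(9, 3): e=[149,15,58] → #
    (5,1)@(11, 3): e=[179,21,22] → #
    (6,1)@(13, 3): e=[209,27,-14] → ·
    (0,2)@(1, 5): e=[1,15,206] → #
    (1,2)@(3, 5): e=[31,21,170] → #
    (6,2)@(13, 5): e=[181,51,-10] → ·
    (0,3)@(1, 7): e=[-27,39,210] → ·
    (1,3)@(3, 7): e=[3,45,174] → #
    (6,3)@(13, 7): e=[153,75,-6] → ·
    (1,4)@(3, 9): e=[-25,69,178] → ·
  covered (29 px):
    · · · · · · · ·
    · · # # # # · ·
    # # # # # # · ·
    · # # # # # · ·
    · · # # # # · ·
    · · · # # # # ·
    · · · · # # # ·
    · · · · · # # ·
    · · · · · · # ·
    · · · · · · · ·
    · · · · · · · ·
T2:
  2·area = 36  (B↔C swapped to make it positive)
  edge (7, 16)→(14, 14): d=(7,-2) inclusive
  edge (14, 14)→(4, 22): d=(-10,8) inclusive
  edge (4, 22)→(7, 16): d=(3,-6) inclusive
    (5,7)@(11, 15): e=[1,14,21] → #
    (6,7)@(13, 15): e=[5,-2,33] → ·
    (3,8)@(7, 17): e=[7,26,3] → #
    (4,8)@(9, 17): e=[11,10,15] → #
    (5,8)@(11, 17): e=[15,-6,27] → ·
    (3,9)@(7, 19): e=[21,6,9] → #
    (4,9)@(9, 19): e=[25,-10,21] → ·
    (2,10)@(5, 21): e=[31,2,3] → #
    (3,10)@(7, 21): e=[35,-14,15] → ·
  covered (5 px):
    · · · · · · · ·
    · · · · · · · ·
    · · · · · · · ·
    · · · · · · · ·
    · · · · · · · ·
    · · · · · · · ·
    · · · · · · · ·
    · · · · · # · ·
    · · · # # · · ·
    · · · # · · · ·
    · · # · · · · ·
T3:
  2·area = 4
  edge (6, 14)→(14, 16): d=(8,2) inclusive
  edge (14, 16)→(4, 14): d=(-10,-2) inclusive
  edge (4, 14)→(6, 14): d=(2,0) inclusive
    (4,7)@(9, 15): e=[2,0,2] → #  [on edge]
    (5,7)@(11, 15): e=[-2,4,2] → ·
    (4,8)@(9, 17): e=[18,-20,6] → ·
  covered (1 px):
    · · · · · · · ·
    · · · · · · · ·
    · · · · · · · ·
    · · · · · · · ·
    · · · · · · · ·
    · · · · · · · ·
    · · · · · · · ·
    · · · · # · · ·
    · · · · · · · ·
    · · · · · · · ·
    · · · · · · · ·
T4:
  2·area = 54
  edge (14, 10)→(14, 16): d=(0,6) inclusive
  edge (14, 16)→(5, 16): d=(-9,0) inclusive
  edge (5, 16)→(14, 10): d=(9,-6) inclusive
    (6,5)@(13, 11): e=[6,45,3] → #
    (7,5)@(15, 11): e=[-6,45,15] → ·
    (5,6)@(11, 13): e=[18,27,9] → #
    (7,6)@(15, 13): e=[-6,27,33] → ·
    (3,7)@(7, 15): e=[42,9,3] → #
    (4,7)@(9, 15): e=[30,9,15] → #
    (7,7)@(15, 15): e=[-6,9,51] → ·
    (3,8)@(7, 17): e=[42,-9,21] → ·
    (4,8)@(9, 17): e=[30,-9,33] → ·
    (5,8)@(11, 17): e=[18,-9,45] → ·
    (6,8)@(13, 17): e=[6,-9,57] → ·
  covered (7 px):
    · · · · · · · ·
    · · · · · · · ·
    · · · · · · · ·
    · · · · · · · ·
    · · · · · · · ·
    · · · · · · # ·
    · · · · · # # ·
    · · · # # # # ·
    · · · · · · · ·
    · · · · · · · ·
    · · · · · · · ·

Z-buffer (winner per pixel, '.' = empty):
  . . . . . . . .
  . . 1 1 1 1 0 .
  1 1 1 1 1 1 0 .
  . 1 1 1 1 1 . .
  . . 1 1 1 1 . .
  . . . 1 1 1 4 .
  . . . . 1 4 4 .
  . . . 4 4 4 4 .
  . . . 2 2 . 1 .
  . . . 2 . . . .
  . . 2 . . . . .

Result: 4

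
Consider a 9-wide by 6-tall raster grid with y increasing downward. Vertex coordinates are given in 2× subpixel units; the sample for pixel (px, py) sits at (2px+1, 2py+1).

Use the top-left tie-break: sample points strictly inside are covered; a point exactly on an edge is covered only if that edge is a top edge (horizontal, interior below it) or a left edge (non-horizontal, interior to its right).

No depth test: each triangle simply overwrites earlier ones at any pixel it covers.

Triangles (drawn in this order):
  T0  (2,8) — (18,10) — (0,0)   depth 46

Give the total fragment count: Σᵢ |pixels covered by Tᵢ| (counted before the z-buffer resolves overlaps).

T0:
  2·area = 124  (B↔C swapped to make it positive)
  edge (2, 8)→(0, 0): d=(-2,-8) top-left  bias=+0
  edge (0, 0)→(18, 10): d=(18,10) right/bottom  bias=-1
  edge (18, 10)→(2, 8): d=(-16,-2) top-left  bias=+0
    (0,0)@(1, 1): e=[6,8,110] → █
    (1,0)@(3, 1): e=[22,-12,114] → ·
    (0,1)@(1, 3): e=[2,44,78] → █
    (1,1)@(3, 3): e=[18,24,82] → █
    (2,1)@(5, 3): e=[34,4,86] → █
    (3,1)@(7, 3): e=[50,-16,90] → ·
    (0,2)@(1, 5): e=[-2,80,46] → ·
    (1,2)@(3, 5): e=[14,60,50] → █
    (3,2)@(7, 5): e=[46,20,58] → █
    (4,2)@(9, 5): e=[62,0,62] → ·  [on edge]
    (1,3)@(3, 7): e=[10,96,18] → █
    (4,3)@(9, 7): e=[58,36,30] → █
  covered (15 px):
    █ · · · · · · · ·
    █ █ █ · · · · · ·
    · █ █ █ · · · · ·
    · █ █ █ █ █ · · ·
    · · · · · █ █ █ ·
    · · · · · · · · ·

Final: 15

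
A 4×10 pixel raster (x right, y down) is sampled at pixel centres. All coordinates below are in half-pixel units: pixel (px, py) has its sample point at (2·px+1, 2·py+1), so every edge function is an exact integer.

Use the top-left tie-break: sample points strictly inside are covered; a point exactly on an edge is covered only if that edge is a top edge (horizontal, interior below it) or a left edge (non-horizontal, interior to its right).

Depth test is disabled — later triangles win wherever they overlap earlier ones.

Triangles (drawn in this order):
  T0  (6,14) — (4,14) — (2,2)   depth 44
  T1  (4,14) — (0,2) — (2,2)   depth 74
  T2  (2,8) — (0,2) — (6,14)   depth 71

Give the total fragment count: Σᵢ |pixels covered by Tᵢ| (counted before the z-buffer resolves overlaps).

T0:
  2·area = 24
  edge (6, 14)→(4, 14): d=(-2,0) right/bottom  bias=-1
  edge (4, 14)→(2, 2): d=(-2,-12) top-left  bias=+0
  edge (2, 2)→(6, 14): d=(4,12) right/bottom  bias=-1
    (1,2)@(3, 5): e=[18,6,0] → .  [on edge]
    (1,3)@(3, 7): e=[14,2,8] → X
    (2,3)@(5, 7): e=[14,26,-16] → .
    (1,4)@(3, 9): e=[10,-2,16] → .
    (2,5)@(5, 11): e=[6,18,0] → .  [on edge]
    (2,6)@(5, 13): e=[2,14,8] → X
    (3,6)@(7, 13): e=[2,38,-16] → .
    (2,7)@(5, 15): e=[-2,10,16] → .
    (3,8)@(7, 17): e=[-6,30,0] → .  [on edge]
  covered (2 px):
    . . . .
    . . . .
    . . . .
    . X . .
    . . . .
    . . . .
    . . X .
    . . . .
    . . . .
    . . . .
T1:
  2·area = 24
  edge (4, 14)→(0, 2): d=(-4,-12) top-left  bias=+0
  edge (0, 2)→(2, 2): d=(2,0) top-left  bias=+0
  edge (2, 2)→(4, 14): d=(2,12) right/bottom  bias=-1
    (0,1)@(1, 3): e=[8,2,14] → X
    (1,1)@(3, 3): e=[32,2,-10] → .
    (0,2)@(1, 5): e=[0,6,18] → X  [on edge]
    (1,2)@(3, 5): e=[24,6,-6] → .
    (0,3)@(1, 7): e=[-8,10,22] → .
    (1,4)@(3, 9): e=[8,14,2] → X
    (2,4)@(5, 9): e=[32,14,-22] → .
    (1,5)@(3, 11): e=[0,18,6] → X  [on edge]
    (2,5)@(5, 11): e=[24,18,-18] → .
    (1,6)@(3, 13): e=[-8,22,10] → .
    (2,8)@(5, 17): e=[0,30,-6] → .  [on edge]
  covered (4 px):
    . . . .
    X . . .
    X . . .
    . . . .
    . X . .
    . X . .
    . . . .
    . . . .
    . . . .
    . . . .
T2:
  2·area = 12
  edge (2, 8)→(0, 2): d=(-2,-6) top-left  bias=+0
  edge (0, 2)→(6, 14): d=(6,12) right/bottom  bias=-1
  edge (6, 14)→(2, 8): d=(-4,-6) top-left  bias=+0
    (0,2)@(1, 5): e=[0,6,6] → X  [on edge]
    (1,2)@(3, 5): e=[12,-18,18] → .
    (0,3)@(1, 7): e=[-4,18,-2] → .
    (1,4)@(3, 9): e=[4,6,2] → X
    (2,4)@(5, 9): e=[16,-18,14] → .
    (1,5)@(3, 11): e=[0,18,-6] → .  [on edge]
    (2,8)@(5, 17): e=[0,30,-18] → .  [on edge]
  covered (2 px):
    . . . .
    . . . .
    X . . .
    . . . .
    . X . .
    . . . .
    . . . .
    . . . .
    . . . .
    . . . .

Answer: 8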